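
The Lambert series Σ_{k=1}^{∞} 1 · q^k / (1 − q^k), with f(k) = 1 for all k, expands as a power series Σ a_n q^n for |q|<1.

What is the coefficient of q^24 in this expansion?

a_24 = 8

q^24  k|24↦f(k): 1:1 2:1 3:1 4:1 6:1 8:1 12:1 24:1  a_24=8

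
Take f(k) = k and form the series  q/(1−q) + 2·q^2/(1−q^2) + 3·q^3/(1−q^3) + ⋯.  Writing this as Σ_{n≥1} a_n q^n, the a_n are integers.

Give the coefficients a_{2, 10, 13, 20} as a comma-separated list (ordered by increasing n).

3, 18, 14, 42

d|2:{2,1}  Σf=2+1=3
q^10  k|10↦f(k): 10:10 5:5 2:2 1:1  a_10=18
n=13: 13·1 1·13  f→[13+1]=14
n=20: 1·20 2·10 4·5 5·4 10·2 20·1  f→[1+2+4+5+10+20]=42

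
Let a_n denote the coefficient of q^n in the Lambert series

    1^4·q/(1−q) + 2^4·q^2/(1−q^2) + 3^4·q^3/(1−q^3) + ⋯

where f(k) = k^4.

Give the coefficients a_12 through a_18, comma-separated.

n=12: 12·1 6·2 4·3 3·4 2·6 1·12  f→[20736+1296+256+81+16+1]=22386
[q^13] f(1)=1,f(13)=28561 ⇒ 28562
d|14:{1,2,7,14}  Σf=1+16+2401+38416=40834
d|15:{1,3,5,15}  Σf=1+81+625+50625=51332
n=16: 16·1 8·2 4·4 2·8 1·16  f→[65536+4096+256+16+1]=69905
[q^17] f(17)=83521,f(1)=1 ⇒ 83522
[q^18] f(1)=1,f(2)=16,f(3)=81,f(6)=1296,f(9)=6561,f(18)=104976 ⇒ 112931

22386, 28562, 40834, 51332, 69905, 83522, 112931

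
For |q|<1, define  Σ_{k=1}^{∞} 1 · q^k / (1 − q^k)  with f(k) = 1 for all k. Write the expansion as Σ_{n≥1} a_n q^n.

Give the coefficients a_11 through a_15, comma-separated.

2, 6, 2, 4, 4

q^11  k|11↦f(k): 11:1 1:1  a_11=2
d|12:{12,6,4,3,2,1}  Σf=1+1+1+1+1+1=6
d|13:{1,13}  Σf=1+1=2
d|14:{14,7,2,1}  Σf=1+1+1+1=4
n=15: 1·15 3·5 5·3 15·1  f→[1+1+1+1]=4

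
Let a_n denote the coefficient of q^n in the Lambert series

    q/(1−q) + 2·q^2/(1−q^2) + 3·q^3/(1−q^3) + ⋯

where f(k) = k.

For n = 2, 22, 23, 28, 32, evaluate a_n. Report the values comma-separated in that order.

[q^2] f(1)=1,f(2)=2 ⇒ 3
[q^22] f(1)=1,f(2)=2,f(11)=11,f(22)=22 ⇒ 36
[q^23] f(1)=1,f(23)=23 ⇒ 24
d|28:{1,2,4,7,14,28}  Σf=1+2+4+7+14+28=56
n=32: 1·32 2·16 4·8 8·4 16·2 32·1  f→[1+2+4+8+16+32]=63

3, 36, 24, 56, 63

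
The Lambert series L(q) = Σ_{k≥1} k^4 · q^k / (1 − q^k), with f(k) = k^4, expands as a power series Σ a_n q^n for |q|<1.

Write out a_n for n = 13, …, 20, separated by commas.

28562, 40834, 51332, 69905, 83522, 112931, 130322, 170898

n=13: 1·13 13·1  f→[1+28561]=28562
q^14  k|14↦f(k): 14:38416 7:2401 2:16 1:1  a_14=40834
d|15:{15,5,3,1}  Σf=50625+625+81+1=51332
[q^16] f(1)=1,f(2)=16,f(4)=256,f(8)=4096,f(16)=65536 ⇒ 69905
d|17:{17,1}  Σf=83521+1=83522
[q^18] f(1)=1,f(2)=16,f(3)=81,f(6)=1296,f(9)=6561,f(18)=104976 ⇒ 112931
[q^19] f(1)=1,f(19)=130321 ⇒ 130322
[q^20] f(1)=1,f(2)=16,f(4)=256,f(5)=625,f(10)=10000,f(20)=160000 ⇒ 170898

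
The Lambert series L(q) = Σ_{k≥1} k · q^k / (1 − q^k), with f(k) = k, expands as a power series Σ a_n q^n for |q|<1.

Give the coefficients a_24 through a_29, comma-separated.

q^24  k|24↦f(k): 24:24 12:12 8:8 6:6 4:4 3:3 2:2 1:1  a_24=60
q^25  k|25↦f(k): 25:25 5:5 1:1  a_25=31
q^26  k|26↦f(k): 1:1 2:2 13:13 26:26  a_26=42
n=27: 27·1 9·3 3·9 1·27  f→[27+9+3+1]=40
d|28:{1,2,4,7,14,28}  Σf=1+2+4+7+14+28=56
d|29:{1,29}  Σf=1+29=30

60, 31, 42, 40, 56, 30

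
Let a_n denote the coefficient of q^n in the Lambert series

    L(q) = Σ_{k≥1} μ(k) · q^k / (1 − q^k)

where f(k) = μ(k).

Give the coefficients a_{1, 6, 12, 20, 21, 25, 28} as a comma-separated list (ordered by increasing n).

q^1  k|1↦μ(k): 1:1  a_1=1
q^6  k|6↦μ(k): 6:1 3:-1 2:-1 1:1  a_6=0
n=12: 1·12 2·6 3·4 4·3 6·2 12·1  μ→[1+(-1)+(-1)+0+1+0]=0
n=20: 20·1 10·2 5·4 4·5 2·10 1·20  μ→[0+1+(-1)+0+(-1)+1]=0
d|21:{21,7,3,1}  Σμ=1+(-1)+(-1)+1=0
[q^25] μ(1)=1,μ(5)=-1,μ(25)=0 ⇒ 0
n=28: 28·1 14·2 7·4 4·7 2·14 1·28  μ→[0+1+(-1)+0+(-1)+1]=0

1, 0, 0, 0, 0, 0, 0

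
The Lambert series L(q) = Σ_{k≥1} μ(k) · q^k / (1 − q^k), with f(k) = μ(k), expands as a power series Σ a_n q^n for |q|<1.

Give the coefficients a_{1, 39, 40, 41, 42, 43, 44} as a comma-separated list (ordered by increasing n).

n=1: 1·1  μ→[1]=1
n=39: 39·1 13·3 3·13 1·39  μ→[1+(-1)+(-1)+1]=0
d|40:{40,20,10,8,5,4,2,1}  Σμ=0+0+1+0+(-1)+0+(-1)+1=0
q^41  k|41↦μ(k): 1:1 41:-1  a_41=0
d|42:{1,2,3,6,7,14,21,42}  Σμ=1+(-1)+(-1)+1+(-1)+1+1+(-1)=0
d|43:{43,1}  Σμ=(-1)+1=0
n=44: 44·1 22·2 11·4 4·11 2·22 1·44  μ→[0+1+(-1)+0+(-1)+1]=0

1, 0, 0, 0, 0, 0, 0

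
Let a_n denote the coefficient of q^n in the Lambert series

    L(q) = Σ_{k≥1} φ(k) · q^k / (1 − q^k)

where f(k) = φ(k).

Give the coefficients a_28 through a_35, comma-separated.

d|28:{1,2,4,7,14,28}  Σφ=1+1+2+6+6+12=28
[q^29] φ(1)=1,φ(29)=28 ⇒ 29
q^30  k|30↦φ(k): 30:8 15:8 10:4 6:2 5:4 3:2 2:1 1:1  a_30=30
n=31: 31·1 1·31  φ→[30+1]=31
d|32:{32,16,8,4,2,1}  Σφ=16+8+4+2+1+1=32
d|33:{33,11,3,1}  Σφ=20+10+2+1=33
n=34: 34·1 17·2 2·17 1·34  φ→[16+16+1+1]=34
[q^35] φ(35)=24,φ(7)=6,φ(5)=4,φ(1)=1 ⇒ 35

28, 29, 30, 31, 32, 33, 34, 35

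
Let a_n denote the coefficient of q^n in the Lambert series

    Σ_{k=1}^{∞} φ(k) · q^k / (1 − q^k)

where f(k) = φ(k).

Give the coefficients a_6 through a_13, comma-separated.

d|6:{1,2,3,6}  Σφ=1+1+2+2=6
n=7: 1·7 7·1  φ→[1+6]=7
d|8:{8,4,2,1}  Σφ=4+2+1+1=8
q^9  k|9↦φ(k): 1:1 3:2 9:6  a_9=9
d|10:{10,5,2,1}  Σφ=4+4+1+1=10
[q^11] φ(1)=1,φ(11)=10 ⇒ 11
q^12  k|12↦φ(k): 1:1 2:1 3:2 4:2 6:2 12:4  a_12=12
n=13: 1·13 13·1  φ→[1+12]=13

6, 7, 8, 9, 10, 11, 12, 13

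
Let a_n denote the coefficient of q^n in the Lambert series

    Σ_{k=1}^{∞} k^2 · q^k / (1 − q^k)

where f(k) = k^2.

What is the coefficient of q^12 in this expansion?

a_12 = 210

q^12  k|12↦f(k): 12:144 6:36 4:16 3:9 2:4 1:1  a_12=210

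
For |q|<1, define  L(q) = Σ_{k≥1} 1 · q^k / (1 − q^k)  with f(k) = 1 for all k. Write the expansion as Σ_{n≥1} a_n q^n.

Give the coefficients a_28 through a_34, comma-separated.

6, 2, 8, 2, 6, 4, 4

[q^28] f(28)=1,f(14)=1,f(7)=1,f(4)=1,f(2)=1,f(1)=1 ⇒ 6
n=29: 1·29 29·1  f→[1+1]=2
q^30  k|30↦f(k): 1:1 2:1 3:1 5:1 6:1 10:1 15:1 30:1  a_30=8
d|31:{1,31}  Σf=1+1=2
n=32: 32·1 16·2 8·4 4·8 2·16 1·32  f→[1+1+1+1+1+1]=6
n=33: 33·1 11·3 3·11 1·33  f→[1+1+1+1]=4
[q^34] f(1)=1,f(2)=1,f(17)=1,f(34)=1 ⇒ 4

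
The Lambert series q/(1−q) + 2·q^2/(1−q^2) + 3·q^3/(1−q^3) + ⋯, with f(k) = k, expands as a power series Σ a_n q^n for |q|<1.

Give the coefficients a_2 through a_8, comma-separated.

q^2  k|2↦f(k): 2:2 1:1  a_2=3
[q^3] f(3)=3,f(1)=1 ⇒ 4
n=4: 4·1 2·2 1·4  f→[4+2+1]=7
[q^5] f(1)=1,f(5)=5 ⇒ 6
n=6: 1·6 2·3 3·2 6·1  f→[1+2+3+6]=12
n=7: 1·7 7·1  f→[1+7]=8
n=8: 1·8 2·4 4·2 8·1  f→[1+2+4+8]=15

3, 4, 7, 6, 12, 8, 15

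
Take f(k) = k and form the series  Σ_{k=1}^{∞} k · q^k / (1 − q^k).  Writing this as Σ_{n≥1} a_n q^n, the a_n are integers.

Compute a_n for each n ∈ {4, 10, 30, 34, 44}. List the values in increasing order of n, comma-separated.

7, 18, 72, 54, 84

[q^4] f(4)=4,f(2)=2,f(1)=1 ⇒ 7
d|10:{10,5,2,1}  Σf=10+5+2+1=18
n=30: 1·30 2·15 3·10 5·6 6·5 10·3 15·2 30·1  f→[1+2+3+5+6+10+15+30]=72
n=34: 1·34 2·17 17·2 34·1  f→[1+2+17+34]=54
d|44:{1,2,4,11,22,44}  Σf=1+2+4+11+22+44=84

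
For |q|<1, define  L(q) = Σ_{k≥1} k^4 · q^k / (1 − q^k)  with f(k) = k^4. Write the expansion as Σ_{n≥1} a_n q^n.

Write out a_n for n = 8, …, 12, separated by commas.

4369, 6643, 10642, 14642, 22386

q^8  k|8↦f(k): 1:1 2:16 4:256 8:4096  a_8=4369
d|9:{1,3,9}  Σf=1+81+6561=6643
q^10  k|10↦f(k): 10:10000 5:625 2:16 1:1  a_10=10642
n=11: 1·11 11·1  f→[1+14641]=14642
d|12:{1,2,3,4,6,12}  Σf=1+16+81+256+1296+20736=22386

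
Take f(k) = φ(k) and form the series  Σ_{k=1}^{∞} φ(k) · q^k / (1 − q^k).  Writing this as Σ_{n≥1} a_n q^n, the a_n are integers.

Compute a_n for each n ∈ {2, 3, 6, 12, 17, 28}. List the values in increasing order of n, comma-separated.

[q^2] φ(2)=1,φ(1)=1 ⇒ 2
[q^3] φ(1)=1,φ(3)=2 ⇒ 3
q^6  k|6↦φ(k): 6:2 3:2 2:1 1:1  a_6=6
[q^12] φ(12)=4,φ(6)=2,φ(4)=2,φ(3)=2,φ(2)=1,φ(1)=1 ⇒ 12
n=17: 1·17 17·1  φ→[1+16]=17
q^28  k|28↦φ(k): 1:1 2:1 4:2 7:6 14:6 28:12  a_28=28

2, 3, 6, 12, 17, 28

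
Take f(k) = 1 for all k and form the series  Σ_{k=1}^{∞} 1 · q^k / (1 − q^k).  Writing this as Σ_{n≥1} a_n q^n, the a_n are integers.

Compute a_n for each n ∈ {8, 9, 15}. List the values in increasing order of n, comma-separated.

4, 3, 4

d|8:{1,2,4,8}  Σf=1+1+1+1=4
q^9  k|9↦f(k): 9:1 3:1 1:1  a_9=3
q^15  k|15↦f(k): 1:1 3:1 5:1 15:1  a_15=4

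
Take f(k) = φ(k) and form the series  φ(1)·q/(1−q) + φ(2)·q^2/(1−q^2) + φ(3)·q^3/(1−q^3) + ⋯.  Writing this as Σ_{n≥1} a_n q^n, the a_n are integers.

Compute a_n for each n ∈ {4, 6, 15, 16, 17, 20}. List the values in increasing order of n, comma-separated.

q^4  k|4↦φ(k): 4:2 2:1 1:1  a_4=4
q^6  k|6↦φ(k): 6:2 3:2 2:1 1:1  a_6=6
[q^15] φ(15)=8,φ(5)=4,φ(3)=2,φ(1)=1 ⇒ 15
d|16:{16,8,4,2,1}  Σφ=8+4+2+1+1=16
d|17:{1,17}  Σφ=1+16=17
[q^20] φ(20)=8,φ(10)=4,φ(5)=4,φ(4)=2,φ(2)=1,φ(1)=1 ⇒ 20

4, 6, 15, 16, 17, 20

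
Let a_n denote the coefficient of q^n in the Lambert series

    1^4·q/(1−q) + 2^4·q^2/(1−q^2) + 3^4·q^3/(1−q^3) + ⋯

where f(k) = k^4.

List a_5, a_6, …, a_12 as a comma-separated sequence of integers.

626, 1394, 2402, 4369, 6643, 10642, 14642, 22386

n=5: 1·5 5·1  f→[1+625]=626
d|6:{1,2,3,6}  Σf=1+16+81+1296=1394
n=7: 1·7 7·1  f→[1+2401]=2402
q^8  k|8↦f(k): 8:4096 4:256 2:16 1:1  a_8=4369
n=9: 9·1 3·3 1·9  f→[6561+81+1]=6643
q^10  k|10↦f(k): 10:10000 5:625 2:16 1:1  a_10=10642
q^11  k|11↦f(k): 1:1 11:14641  a_11=14642
q^12  k|12↦f(k): 12:20736 6:1296 4:256 3:81 2:16 1:1  a_12=22386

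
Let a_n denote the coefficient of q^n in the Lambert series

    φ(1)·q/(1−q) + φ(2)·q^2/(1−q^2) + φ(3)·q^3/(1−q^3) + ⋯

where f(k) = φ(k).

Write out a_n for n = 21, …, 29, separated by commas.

[q^21] φ(21)=12,φ(7)=6,φ(3)=2,φ(1)=1 ⇒ 21
n=22: 1·22 2·11 11·2 22·1  φ→[1+1+10+10]=22
d|23:{1,23}  Σφ=1+22=23
n=24: 24·1 12·2 8·3 6·4 4·6 3·8 2·12 1·24  φ→[8+4+4+2+2+2+1+1]=24
[q^25] φ(1)=1,φ(5)=4,φ(25)=20 ⇒ 25
q^26  k|26↦φ(k): 26:12 13:12 2:1 1:1  a_26=26
n=27: 1·27 3·9 9·3 27·1  φ→[1+2+6+18]=27
n=28: 1·28 2·14 4·7 7·4 14·2 28·1  φ→[1+1+2+6+6+12]=28
n=29: 1·29 29·1  φ→[1+28]=29

21, 22, 23, 24, 25, 26, 27, 28, 29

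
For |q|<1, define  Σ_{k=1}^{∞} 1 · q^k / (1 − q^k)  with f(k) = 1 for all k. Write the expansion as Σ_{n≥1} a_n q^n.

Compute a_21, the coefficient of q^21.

[q^21] f(1)=1,f(3)=1,f(7)=1,f(21)=1 ⇒ 4

a_21 = 4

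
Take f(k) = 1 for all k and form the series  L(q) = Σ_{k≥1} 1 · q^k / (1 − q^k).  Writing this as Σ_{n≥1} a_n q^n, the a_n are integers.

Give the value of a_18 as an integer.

q^18  k|18↦f(k): 18:1 9:1 6:1 3:1 2:1 1:1  a_18=6

a_18 = 6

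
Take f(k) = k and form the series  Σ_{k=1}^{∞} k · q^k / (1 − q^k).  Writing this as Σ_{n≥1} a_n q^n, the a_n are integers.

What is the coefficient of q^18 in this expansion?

[q^18] f(18)=18,f(9)=9,f(6)=6,f(3)=3,f(2)=2,f(1)=1 ⇒ 39

a_18 = 39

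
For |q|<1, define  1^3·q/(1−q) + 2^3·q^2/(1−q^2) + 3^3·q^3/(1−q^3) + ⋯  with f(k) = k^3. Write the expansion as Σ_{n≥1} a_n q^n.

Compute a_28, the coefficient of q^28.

q^28  k|28↦f(k): 28:21952 14:2744 7:343 4:64 2:8 1:1  a_28=25112

a_28 = 25112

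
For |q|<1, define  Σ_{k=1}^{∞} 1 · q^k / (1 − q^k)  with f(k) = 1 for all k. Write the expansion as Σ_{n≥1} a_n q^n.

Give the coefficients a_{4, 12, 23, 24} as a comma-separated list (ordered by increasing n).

[q^4] f(4)=1,f(2)=1,f(1)=1 ⇒ 3
[q^12] f(1)=1,f(2)=1,f(3)=1,f(4)=1,f(6)=1,f(12)=1 ⇒ 6
n=23: 23·1 1·23  f→[1+1]=2
q^24  k|24↦f(k): 1:1 2:1 3:1 4:1 6:1 8:1 12:1 24:1  a_24=8

3, 6, 2, 8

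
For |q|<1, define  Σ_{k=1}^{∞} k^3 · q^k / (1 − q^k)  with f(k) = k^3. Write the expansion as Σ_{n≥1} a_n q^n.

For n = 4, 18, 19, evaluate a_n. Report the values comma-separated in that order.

d|4:{4,2,1}  Σf=64+8+1=73
n=18: 1·18 2·9 3·6 6·3 9·2 18·1  f→[1+8+27+216+729+5832]=6813
[q^19] f(1)=1,f(19)=6859 ⇒ 6860

73, 6813, 6860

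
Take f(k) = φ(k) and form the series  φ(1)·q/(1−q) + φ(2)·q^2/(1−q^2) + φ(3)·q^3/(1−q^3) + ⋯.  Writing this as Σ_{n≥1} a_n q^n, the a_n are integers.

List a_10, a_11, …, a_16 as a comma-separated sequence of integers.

q^10  k|10↦φ(k): 1:1 2:1 5:4 10:4  a_10=10
q^11  k|11↦φ(k): 11:10 1:1  a_11=11
[q^12] φ(12)=4,φ(6)=2,φ(4)=2,φ(3)=2,φ(2)=1,φ(1)=1 ⇒ 12
q^13  k|13↦φ(k): 1:1 13:12  a_13=13
[q^14] φ(14)=6,φ(7)=6,φ(2)=1,φ(1)=1 ⇒ 14
n=15: 1·15 3·5 5·3 15·1  φ→[1+2+4+8]=15
d|16:{16,8,4,2,1}  Σφ=8+4+2+1+1=16

10, 11, 12, 13, 14, 15, 16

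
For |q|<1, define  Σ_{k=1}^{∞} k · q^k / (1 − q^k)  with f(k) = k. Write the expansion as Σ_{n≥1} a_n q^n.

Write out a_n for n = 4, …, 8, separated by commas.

7, 6, 12, 8, 15

[q^4] f(1)=1,f(2)=2,f(4)=4 ⇒ 7
[q^5] f(1)=1,f(5)=5 ⇒ 6
n=6: 6·1 3·2 2·3 1·6  f→[6+3+2+1]=12
d|7:{7,1}  Σf=7+1=8
d|8:{8,4,2,1}  Σf=8+4+2+1=15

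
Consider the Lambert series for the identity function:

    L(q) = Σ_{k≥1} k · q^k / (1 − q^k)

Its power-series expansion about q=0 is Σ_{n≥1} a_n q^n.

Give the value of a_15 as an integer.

q^15  k|15↦f(k): 1:1 3:3 5:5 15:15  a_15=24

a_15 = 24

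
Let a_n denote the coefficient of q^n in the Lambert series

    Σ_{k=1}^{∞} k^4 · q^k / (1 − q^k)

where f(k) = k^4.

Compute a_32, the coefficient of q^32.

a_32 = 1118481

n=32: 1·32 2·16 4·8 8·4 16·2 32·1  f→[1+16+256+4096+65536+1048576]=1118481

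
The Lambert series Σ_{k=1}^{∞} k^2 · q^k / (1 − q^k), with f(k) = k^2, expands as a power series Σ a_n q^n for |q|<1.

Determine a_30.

a_30 = 1300

q^30  k|30↦f(k): 1:1 2:4 3:9 5:25 6:36 10:100 15:225 30:900  a_30=1300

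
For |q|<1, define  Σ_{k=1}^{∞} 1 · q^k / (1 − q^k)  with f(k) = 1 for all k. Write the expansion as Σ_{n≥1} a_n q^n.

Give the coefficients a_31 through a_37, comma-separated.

2, 6, 4, 4, 4, 9, 2

[q^31] f(31)=1,f(1)=1 ⇒ 2
n=32: 1·32 2·16 4·8 8·4 16·2 32·1  f→[1+1+1+1+1+1]=6
d|33:{1,3,11,33}  Σf=1+1+1+1=4
n=34: 34·1 17·2 2·17 1·34  f→[1+1+1+1]=4
d|35:{1,5,7,35}  Σf=1+1+1+1=4
d|36:{1,2,3,4,6,9,12,18,36}  Σf=1+1+1+1+1+1+1+1+1=9
n=37: 37·1 1·37  f→[1+1]=2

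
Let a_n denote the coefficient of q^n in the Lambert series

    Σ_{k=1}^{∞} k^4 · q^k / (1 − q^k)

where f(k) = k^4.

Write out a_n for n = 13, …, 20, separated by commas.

28562, 40834, 51332, 69905, 83522, 112931, 130322, 170898

[q^13] f(1)=1,f(13)=28561 ⇒ 28562
q^14  k|14↦f(k): 14:38416 7:2401 2:16 1:1  a_14=40834
[q^15] f(15)=50625,f(5)=625,f(3)=81,f(1)=1 ⇒ 51332
d|16:{16,8,4,2,1}  Σf=65536+4096+256+16+1=69905
n=17: 1·17 17·1  f→[1+83521]=83522
n=18: 18·1 9·2 6·3 3·6 2·9 1·18  f→[104976+6561+1296+81+16+1]=112931
[q^19] f(19)=130321,f(1)=1 ⇒ 130322
d|20:{1,2,4,5,10,20}  Σf=1+16+256+625+10000+160000=170898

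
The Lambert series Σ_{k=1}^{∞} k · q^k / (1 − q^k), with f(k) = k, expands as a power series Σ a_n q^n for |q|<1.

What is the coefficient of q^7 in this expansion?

q^7  k|7↦f(k): 7:7 1:1  a_7=8

a_7 = 8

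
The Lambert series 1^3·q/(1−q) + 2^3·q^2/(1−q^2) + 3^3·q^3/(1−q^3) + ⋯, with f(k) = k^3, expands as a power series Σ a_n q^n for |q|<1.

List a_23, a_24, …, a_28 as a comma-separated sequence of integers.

12168, 16380, 15751, 19782, 20440, 25112

q^23  k|23↦f(k): 1:1 23:12167  a_23=12168
q^24  k|24↦f(k): 24:13824 12:1728 8:512 6:216 4:64 3:27 2:8 1:1  a_24=16380
d|25:{25,5,1}  Σf=15625+125+1=15751
[q^26] f(1)=1,f(2)=8,f(13)=2197,f(26)=17576 ⇒ 19782
q^27  k|27↦f(k): 27:19683 9:729 3:27 1:1  a_27=20440
[q^28] f(1)=1,f(2)=8,f(4)=64,f(7)=343,f(14)=2744,f(28)=21952 ⇒ 25112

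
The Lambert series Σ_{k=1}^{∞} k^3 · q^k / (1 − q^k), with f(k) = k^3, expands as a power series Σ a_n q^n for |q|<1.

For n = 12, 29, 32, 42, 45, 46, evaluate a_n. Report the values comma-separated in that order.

2044, 24390, 37449, 86688, 95382, 109512

[q^12] f(12)=1728,f(6)=216,f(4)=64,f(3)=27,f(2)=8,f(1)=1 ⇒ 2044
q^29  k|29↦f(k): 1:1 29:24389  a_29=24390
q^32  k|32↦f(k): 1:1 2:8 4:64 8:512 16:4096 32:32768  a_32=37449
n=42: 42·1 21·2 14·3 7·6 6·7 3·14 2·21 1·42  f→[74088+9261+2744+343+216+27+8+1]=86688
d|45:{45,15,9,5,3,1}  Σf=91125+3375+729+125+27+1=95382
d|46:{1,2,23,46}  Σf=1+8+12167+97336=109512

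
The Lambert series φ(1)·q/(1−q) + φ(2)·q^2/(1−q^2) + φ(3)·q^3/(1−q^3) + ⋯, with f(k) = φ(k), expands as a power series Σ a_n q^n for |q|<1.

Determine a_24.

d|24:{1,2,3,4,6,8,12,24}  Σφ=1+1+2+2+2+4+4+8=24

a_24 = 24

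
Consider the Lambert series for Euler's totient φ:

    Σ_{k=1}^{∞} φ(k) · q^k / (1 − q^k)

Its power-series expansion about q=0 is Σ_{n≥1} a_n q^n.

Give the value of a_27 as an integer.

d|27:{27,9,3,1}  Σφ=18+6+2+1=27

a_27 = 27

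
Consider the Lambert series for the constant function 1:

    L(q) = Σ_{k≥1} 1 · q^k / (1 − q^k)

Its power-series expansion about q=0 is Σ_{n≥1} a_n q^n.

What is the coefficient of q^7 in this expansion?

a_7 = 2

n=7: 1·7 7·1  f→[1+1]=2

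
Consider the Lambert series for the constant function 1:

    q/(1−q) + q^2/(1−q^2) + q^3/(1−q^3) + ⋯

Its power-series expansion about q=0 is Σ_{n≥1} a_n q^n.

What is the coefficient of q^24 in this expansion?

a_24 = 8

q^24  k|24↦f(k): 1:1 2:1 3:1 4:1 6:1 8:1 12:1 24:1  a_24=8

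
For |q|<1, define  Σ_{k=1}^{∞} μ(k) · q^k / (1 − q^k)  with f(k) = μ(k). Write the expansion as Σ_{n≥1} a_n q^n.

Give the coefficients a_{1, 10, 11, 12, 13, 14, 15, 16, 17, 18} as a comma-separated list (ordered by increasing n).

1, 0, 0, 0, 0, 0, 0, 0, 0, 0

q^1  k|1↦μ(k): 1:1  a_1=1
n=10: 1·10 2·5 5·2 10·1  μ→[1+(-1)+(-1)+1]=0
[q^11] μ(11)=-1,μ(1)=1 ⇒ 0
q^12  k|12↦μ(k): 12:0 6:1 4:0 3:-1 2:-1 1:1  a_12=0
[q^13] μ(13)=-1,μ(1)=1 ⇒ 0
q^14  k|14↦μ(k): 1:1 2:-1 7:-1 14:1  a_14=0
n=15: 15·1 5·3 3·5 1·15  μ→[1+(-1)+(-1)+1]=0
n=16: 16·1 8·2 4·4 2·8 1·16  μ→[0+0+0+(-1)+1]=0
[q^17] μ(1)=1,μ(17)=-1 ⇒ 0
[q^18] μ(18)=0,μ(9)=0,μ(6)=1,μ(3)=-1,μ(2)=-1,μ(1)=1 ⇒ 0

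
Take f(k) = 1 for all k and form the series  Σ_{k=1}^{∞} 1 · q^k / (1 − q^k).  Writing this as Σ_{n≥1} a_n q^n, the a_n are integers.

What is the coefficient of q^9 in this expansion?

a_9 = 3

[q^9] f(1)=1,f(3)=1,f(9)=1 ⇒ 3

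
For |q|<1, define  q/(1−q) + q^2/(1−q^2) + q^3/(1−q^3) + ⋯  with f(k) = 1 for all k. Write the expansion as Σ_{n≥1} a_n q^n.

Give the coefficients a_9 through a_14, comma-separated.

3, 4, 2, 6, 2, 4

d|9:{9,3,1}  Σf=1+1+1=3
q^10  k|10↦f(k): 10:1 5:1 2:1 1:1  a_10=4
q^11  k|11↦f(k): 11:1 1:1  a_11=2
q^12  k|12↦f(k): 12:1 6:1 4:1 3:1 2:1 1:1  a_12=6
q^13  k|13↦f(k): 13:1 1:1  a_13=2
q^14  k|14↦f(k): 1:1 2:1 7:1 14:1  a_14=4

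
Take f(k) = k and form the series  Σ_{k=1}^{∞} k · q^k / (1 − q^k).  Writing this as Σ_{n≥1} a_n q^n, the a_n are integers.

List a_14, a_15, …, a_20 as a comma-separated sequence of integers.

24, 24, 31, 18, 39, 20, 42

[q^14] f(14)=14,f(7)=7,f(2)=2,f(1)=1 ⇒ 24
q^15  k|15↦f(k): 15:15 5:5 3:3 1:1  a_15=24
n=16: 16·1 8·2 4·4 2·8 1·16  f→[16+8+4+2+1]=31
d|17:{1,17}  Σf=1+17=18
n=18: 1·18 2·9 3·6 6·3 9·2 18·1  f→[1+2+3+6+9+18]=39
q^19  k|19↦f(k): 19:19 1:1  a_19=20
[q^20] f(1)=1,f(2)=2,f(4)=4,f(5)=5,f(10)=10,f(20)=20 ⇒ 42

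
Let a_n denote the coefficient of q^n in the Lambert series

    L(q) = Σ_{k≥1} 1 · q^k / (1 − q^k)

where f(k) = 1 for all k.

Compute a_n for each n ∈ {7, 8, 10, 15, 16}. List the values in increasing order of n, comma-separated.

d|7:{1,7}  Σf=1+1=2
n=8: 8·1 4·2 2·4 1·8  f→[1+1+1+1]=4
n=10: 1·10 2·5 5·2 10·1  f→[1+1+1+1]=4
q^15  k|15↦f(k): 1:1 3:1 5:1 15:1  a_15=4
q^16  k|16↦f(k): 1:1 2:1 4:1 8:1 16:1  a_16=5

2, 4, 4, 4, 5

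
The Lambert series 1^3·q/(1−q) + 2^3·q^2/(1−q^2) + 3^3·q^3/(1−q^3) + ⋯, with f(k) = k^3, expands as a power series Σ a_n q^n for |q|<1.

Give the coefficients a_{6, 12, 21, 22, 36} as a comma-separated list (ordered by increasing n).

[q^6] f(1)=1,f(2)=8,f(3)=27,f(6)=216 ⇒ 252
q^12  k|12↦f(k): 12:1728 6:216 4:64 3:27 2:8 1:1  a_12=2044
d|21:{21,7,3,1}  Σf=9261+343+27+1=9632
q^22  k|22↦f(k): 22:10648 11:1331 2:8 1:1  a_22=11988
q^36  k|36↦f(k): 36:46656 18:5832 12:1728 9:729 6:216 4:64 3:27 2:8 1:1  a_36=55261

252, 2044, 9632, 11988, 55261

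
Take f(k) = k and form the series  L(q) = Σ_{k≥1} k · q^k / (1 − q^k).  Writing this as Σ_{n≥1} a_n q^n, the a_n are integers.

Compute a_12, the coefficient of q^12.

[q^12] f(1)=1,f(2)=2,f(3)=3,f(4)=4,f(6)=6,f(12)=12 ⇒ 28

a_12 = 28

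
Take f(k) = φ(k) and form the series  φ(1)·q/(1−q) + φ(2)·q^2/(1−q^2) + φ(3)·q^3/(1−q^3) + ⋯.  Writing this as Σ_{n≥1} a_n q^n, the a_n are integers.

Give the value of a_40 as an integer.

q^40  k|40↦φ(k): 1:1 2:1 4:2 5:4 8:4 10:4 20:8 40:16  a_40=40

a_40 = 40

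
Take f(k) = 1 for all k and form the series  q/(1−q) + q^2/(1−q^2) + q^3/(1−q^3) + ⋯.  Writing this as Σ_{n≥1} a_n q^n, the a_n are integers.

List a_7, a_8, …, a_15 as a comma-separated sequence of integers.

2, 4, 3, 4, 2, 6, 2, 4, 4

d|7:{1,7}  Σf=1+1=2
n=8: 8·1 4·2 2·4 1·8  f→[1+1+1+1]=4
[q^9] f(9)=1,f(3)=1,f(1)=1 ⇒ 3
[q^10] f(10)=1,f(5)=1,f(2)=1,f(1)=1 ⇒ 4
q^11  k|11↦f(k): 1:1 11:1  a_11=2
q^12  k|12↦f(k): 12:1 6:1 4:1 3:1 2:1 1:1  a_12=6
n=13: 13·1 1·13  f→[1+1]=2
n=14: 14·1 7·2 2·7 1·14  f→[1+1+1+1]=4
q^15  k|15↦f(k): 15:1 5:1 3:1 1:1  a_15=4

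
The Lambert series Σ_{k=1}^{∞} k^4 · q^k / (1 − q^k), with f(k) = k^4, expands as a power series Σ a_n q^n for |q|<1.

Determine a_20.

q^20  k|20↦f(k): 20:160000 10:10000 5:625 4:256 2:16 1:1  a_20=170898

a_20 = 170898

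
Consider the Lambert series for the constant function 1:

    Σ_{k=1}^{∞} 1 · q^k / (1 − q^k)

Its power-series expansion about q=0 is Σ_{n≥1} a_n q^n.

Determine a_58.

a_58 = 4

n=58: 1·58 2·29 29·2 58·1  f→[1+1+1+1]=4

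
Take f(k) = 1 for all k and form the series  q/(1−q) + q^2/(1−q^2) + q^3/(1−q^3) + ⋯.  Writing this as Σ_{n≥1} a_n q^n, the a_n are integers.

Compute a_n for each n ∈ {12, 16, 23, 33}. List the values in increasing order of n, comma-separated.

n=12: 1·12 2·6 3·4 4·3 6·2 12·1  f→[1+1+1+1+1+1]=6
[q^16] f(16)=1,f(8)=1,f(4)=1,f(2)=1,f(1)=1 ⇒ 5
d|23:{23,1}  Σf=1+1=2
n=33: 33·1 11·3 3·11 1·33  f→[1+1+1+1]=4

6, 5, 2, 4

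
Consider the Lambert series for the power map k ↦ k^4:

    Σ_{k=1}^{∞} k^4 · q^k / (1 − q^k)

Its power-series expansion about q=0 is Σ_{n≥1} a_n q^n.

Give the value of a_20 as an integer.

a_20 = 170898

q^20  k|20↦f(k): 20:160000 10:10000 5:625 4:256 2:16 1:1  a_20=170898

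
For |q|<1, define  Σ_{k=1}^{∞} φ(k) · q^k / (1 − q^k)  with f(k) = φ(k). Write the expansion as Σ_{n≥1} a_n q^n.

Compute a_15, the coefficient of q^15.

[q^15] φ(15)=8,φ(5)=4,φ(3)=2,φ(1)=1 ⇒ 15

a_15 = 15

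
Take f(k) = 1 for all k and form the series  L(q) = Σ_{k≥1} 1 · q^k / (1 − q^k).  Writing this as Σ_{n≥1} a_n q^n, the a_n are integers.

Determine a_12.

n=12: 12·1 6·2 4·3 3·4 2·6 1·12  f→[1+1+1+1+1+1]=6

a_12 = 6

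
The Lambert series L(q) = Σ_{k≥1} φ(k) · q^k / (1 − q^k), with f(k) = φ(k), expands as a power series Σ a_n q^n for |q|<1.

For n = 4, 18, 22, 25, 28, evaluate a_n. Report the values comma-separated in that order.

n=4: 1·4 2·2 4·1  φ→[1+1+2]=4
n=18: 1·18 2·9 3·6 6·3 9·2 18·1  φ→[1+1+2+2+6+6]=18
q^22  k|22↦φ(k): 22:10 11:10 2:1 1:1  a_22=22
[q^25] φ(25)=20,φ(5)=4,φ(1)=1 ⇒ 25
[q^28] φ(1)=1,φ(2)=1,φ(4)=2,φ(7)=6,φ(14)=6,φ(28)=12 ⇒ 28

4, 18, 22, 25, 28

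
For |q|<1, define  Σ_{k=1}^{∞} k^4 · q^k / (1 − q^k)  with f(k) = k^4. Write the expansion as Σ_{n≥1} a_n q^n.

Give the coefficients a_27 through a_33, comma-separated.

q^27  k|27↦f(k): 1:1 3:81 9:6561 27:531441  a_27=538084
[q^28] f(28)=614656,f(14)=38416,f(7)=2401,f(4)=256,f(2)=16,f(1)=1 ⇒ 655746
d|29:{1,29}  Σf=1+707281=707282
n=30: 1·30 2·15 3·10 5·6 6·5 10·3 15·2 30·1  f→[1+16+81+625+1296+10000+50625+810000]=872644
n=31: 31·1 1·31  f→[923521+1]=923522
q^32  k|32↦f(k): 32:1048576 16:65536 8:4096 4:256 2:16 1:1  a_32=1118481
d|33:{33,11,3,1}  Σf=1185921+14641+81+1=1200644

538084, 655746, 707282, 872644, 923522, 1118481, 1200644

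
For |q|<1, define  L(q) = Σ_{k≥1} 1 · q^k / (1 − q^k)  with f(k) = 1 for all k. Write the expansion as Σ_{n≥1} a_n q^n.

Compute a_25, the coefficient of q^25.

n=25: 25·1 5·5 1·25  f→[1+1+1]=3

a_25 = 3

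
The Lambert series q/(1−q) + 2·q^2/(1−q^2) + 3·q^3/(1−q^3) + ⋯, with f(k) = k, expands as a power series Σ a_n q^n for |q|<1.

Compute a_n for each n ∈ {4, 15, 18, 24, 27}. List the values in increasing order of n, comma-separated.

d|4:{1,2,4}  Σf=1+2+4=7
n=15: 1·15 3·5 5·3 15·1  f→[1+3+5+15]=24
[q^18] f(1)=1,f(2)=2,f(3)=3,f(6)=6,f(9)=9,f(18)=18 ⇒ 39
[q^24] f(1)=1,f(2)=2,f(3)=3,f(4)=4,f(6)=6,f(8)=8,f(12)=12,f(24)=24 ⇒ 60
d|27:{27,9,3,1}  Σf=27+9+3+1=40

7, 24, 39, 60, 40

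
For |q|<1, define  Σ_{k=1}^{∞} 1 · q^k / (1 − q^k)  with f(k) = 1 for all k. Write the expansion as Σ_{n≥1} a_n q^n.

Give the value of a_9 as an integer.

a_9 = 3

[q^9] f(9)=1,f(3)=1,f(1)=1 ⇒ 3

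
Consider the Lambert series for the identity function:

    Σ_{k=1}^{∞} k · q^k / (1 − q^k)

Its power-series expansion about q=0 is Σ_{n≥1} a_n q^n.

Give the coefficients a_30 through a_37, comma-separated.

72, 32, 63, 48, 54, 48, 91, 38

n=30: 1·30 2·15 3·10 5·6 6·5 10·3 15·2 30·1  f→[1+2+3+5+6+10+15+30]=72
n=31: 31·1 1·31  f→[31+1]=32
q^32  k|32↦f(k): 1:1 2:2 4:4 8:8 16:16 32:32  a_32=63
d|33:{33,11,3,1}  Σf=33+11+3+1=48
q^34  k|34↦f(k): 1:1 2:2 17:17 34:34  a_34=54
d|35:{35,7,5,1}  Σf=35+7+5+1=48
n=36: 1·36 2·18 3·12 4·9 6·6 9·4 12·3 18·2 36·1  f→[1+2+3+4+6+9+12+18+36]=91
d|37:{1,37}  Σf=1+37=38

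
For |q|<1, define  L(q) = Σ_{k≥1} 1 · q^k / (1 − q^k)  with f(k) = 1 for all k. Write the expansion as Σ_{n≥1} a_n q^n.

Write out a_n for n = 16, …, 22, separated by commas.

q^16  k|16↦f(k): 1:1 2:1 4:1 8:1 16:1  a_16=5
[q^17] f(1)=1,f(17)=1 ⇒ 2
[q^18] f(18)=1,f(9)=1,f(6)=1,f(3)=1,f(2)=1,f(1)=1 ⇒ 6
n=19: 1·19 19·1  f→[1+1]=2
q^20  k|20↦f(k): 20:1 10:1 5:1 4:1 2:1 1:1  a_20=6
q^21  k|21↦f(k): 21:1 7:1 3:1 1:1  a_21=4
n=22: 22·1 11·2 2·11 1·22  f→[1+1+1+1]=4

5, 2, 6, 2, 6, 4, 4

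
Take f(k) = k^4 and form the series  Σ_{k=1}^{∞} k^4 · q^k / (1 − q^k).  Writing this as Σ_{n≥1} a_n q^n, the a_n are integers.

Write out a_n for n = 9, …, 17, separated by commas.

n=9: 1·9 3·3 9·1  f→[1+81+6561]=6643
d|10:{10,5,2,1}  Σf=10000+625+16+1=10642
[q^11] f(11)=14641,f(1)=1 ⇒ 14642
q^12  k|12↦f(k): 12:20736 6:1296 4:256 3:81 2:16 1:1  a_12=22386
[q^13] f(13)=28561,f(1)=1 ⇒ 28562
[q^14] f(14)=38416,f(7)=2401,f(2)=16,f(1)=1 ⇒ 40834
q^15  k|15↦f(k): 1:1 3:81 5:625 15:50625  a_15=51332
[q^16] f(16)=65536,f(8)=4096,f(4)=256,f(2)=16,f(1)=1 ⇒ 69905
n=17: 17·1 1·17  f→[83521+1]=83522

6643, 10642, 14642, 22386, 28562, 40834, 51332, 69905, 83522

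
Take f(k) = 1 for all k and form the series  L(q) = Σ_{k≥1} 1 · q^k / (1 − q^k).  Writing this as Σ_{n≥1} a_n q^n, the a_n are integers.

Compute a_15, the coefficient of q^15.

d|15:{15,5,3,1}  Σf=1+1+1+1=4

a_15 = 4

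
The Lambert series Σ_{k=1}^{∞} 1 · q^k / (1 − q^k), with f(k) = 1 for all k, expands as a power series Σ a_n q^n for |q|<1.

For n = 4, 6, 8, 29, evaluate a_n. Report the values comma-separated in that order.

3, 4, 4, 2

d|4:{1,2,4}  Σf=1+1+1=3
d|6:{1,2,3,6}  Σf=1+1+1+1=4
[q^8] f(1)=1,f(2)=1,f(4)=1,f(8)=1 ⇒ 4
n=29: 29·1 1·29  f→[1+1]=2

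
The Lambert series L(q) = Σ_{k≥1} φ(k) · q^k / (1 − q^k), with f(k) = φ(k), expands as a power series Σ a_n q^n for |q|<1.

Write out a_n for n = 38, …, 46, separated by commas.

d|38:{1,2,19,38}  Σφ=1+1+18+18=38
d|39:{39,13,3,1}  Σφ=24+12+2+1=39
n=40: 1·40 2·20 4·10 5·8 8·5 10·4 20·2 40·1  φ→[1+1+2+4+4+4+8+16]=40
d|41:{1,41}  Σφ=1+40=41
q^42  k|42↦φ(k): 1:1 2:1 3:2 6:2 7:6 14:6 21:12 42:12  a_42=42
d|43:{43,1}  Σφ=42+1=43
n=44: 1·44 2·22 4·11 11·4 22·2 44·1  φ→[1+1+2+10+10+20]=44
d|45:{1,3,5,9,15,45}  Σφ=1+2+4+6+8+24=45
n=46: 46·1 23·2 2·23 1·46  φ→[22+22+1+1]=46

38, 39, 40, 41, 42, 43, 44, 45, 46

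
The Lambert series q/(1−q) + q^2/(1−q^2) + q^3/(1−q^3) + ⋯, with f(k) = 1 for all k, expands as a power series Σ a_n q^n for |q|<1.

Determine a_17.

a_17 = 2

q^17  k|17↦f(k): 17:1 1:1  a_17=2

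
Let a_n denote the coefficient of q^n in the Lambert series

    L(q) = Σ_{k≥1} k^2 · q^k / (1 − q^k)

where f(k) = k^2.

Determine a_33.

a_33 = 1220

d|33:{33,11,3,1}  Σf=1089+121+9+1=1220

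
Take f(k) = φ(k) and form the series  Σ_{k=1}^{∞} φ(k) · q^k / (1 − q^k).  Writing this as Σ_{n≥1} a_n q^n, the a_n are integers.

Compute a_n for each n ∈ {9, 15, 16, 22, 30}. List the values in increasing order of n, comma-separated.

d|9:{9,3,1}  Σφ=6+2+1=9
d|15:{1,3,5,15}  Σφ=1+2+4+8=15
[q^16] φ(1)=1,φ(2)=1,φ(4)=2,φ(8)=4,φ(16)=8 ⇒ 16
q^22  k|22↦φ(k): 1:1 2:1 11:10 22:10  a_22=22
[q^30] φ(1)=1,φ(2)=1,φ(3)=2,φ(5)=4,φ(6)=2,φ(10)=4,φ(15)=8,φ(30)=8 ⇒ 30

9, 15, 16, 22, 30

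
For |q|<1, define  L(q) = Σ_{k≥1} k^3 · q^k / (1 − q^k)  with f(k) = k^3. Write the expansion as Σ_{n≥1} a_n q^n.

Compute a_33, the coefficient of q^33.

[q^33] f(33)=35937,f(11)=1331,f(3)=27,f(1)=1 ⇒ 37296

a_33 = 37296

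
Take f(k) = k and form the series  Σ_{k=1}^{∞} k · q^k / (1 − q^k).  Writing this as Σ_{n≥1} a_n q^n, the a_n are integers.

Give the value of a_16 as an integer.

a_16 = 31

q^16  k|16↦f(k): 1:1 2:2 4:4 8:8 16:16  a_16=31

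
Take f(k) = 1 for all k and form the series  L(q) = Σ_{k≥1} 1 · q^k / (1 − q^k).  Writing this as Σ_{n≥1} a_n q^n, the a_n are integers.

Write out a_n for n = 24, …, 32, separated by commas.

d|24:{1,2,3,4,6,8,12,24}  Σf=1+1+1+1+1+1+1+1=8
d|25:{25,5,1}  Σf=1+1+1=3
d|26:{26,13,2,1}  Σf=1+1+1+1=4
n=27: 1·27 3·9 9·3 27·1  f→[1+1+1+1]=4
q^28  k|28↦f(k): 1:1 2:1 4:1 7:1 14:1 28:1  a_28=6
q^29  k|29↦f(k): 29:1 1:1  a_29=2
[q^30] f(1)=1,f(2)=1,f(3)=1,f(5)=1,f(6)=1,f(10)=1,f(15)=1,f(30)=1 ⇒ 8
d|31:{31,1}  Σf=1+1=2
n=32: 1·32 2·16 4·8 8·4 16·2 32·1  f→[1+1+1+1+1+1]=6

8, 3, 4, 4, 6, 2, 8, 2, 6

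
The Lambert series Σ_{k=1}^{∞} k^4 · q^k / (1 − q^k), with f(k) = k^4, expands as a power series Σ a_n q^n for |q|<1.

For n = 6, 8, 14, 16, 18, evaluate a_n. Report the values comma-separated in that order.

1394, 4369, 40834, 69905, 112931

q^6  k|6↦f(k): 6:1296 3:81 2:16 1:1  a_6=1394
[q^8] f(1)=1,f(2)=16,f(4)=256,f(8)=4096 ⇒ 4369
d|14:{14,7,2,1}  Σf=38416+2401+16+1=40834
n=16: 16·1 8·2 4·4 2·8 1·16  f→[65536+4096+256+16+1]=69905
d|18:{1,2,3,6,9,18}  Σf=1+16+81+1296+6561+104976=112931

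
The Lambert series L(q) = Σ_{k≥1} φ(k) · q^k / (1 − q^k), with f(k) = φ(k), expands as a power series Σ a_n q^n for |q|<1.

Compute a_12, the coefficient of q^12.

n=12: 1·12 2·6 3·4 4·3 6·2 12·1  φ→[1+1+2+2+2+4]=12

a_12 = 12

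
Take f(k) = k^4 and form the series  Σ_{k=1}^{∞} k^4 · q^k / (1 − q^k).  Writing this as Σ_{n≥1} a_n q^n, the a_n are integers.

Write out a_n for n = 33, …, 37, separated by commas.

n=33: 1·33 3·11 11·3 33·1  f→[1+81+14641+1185921]=1200644
[q^34] f(1)=1,f(2)=16,f(17)=83521,f(34)=1336336 ⇒ 1419874
n=35: 35·1 7·5 5·7 1·35  f→[1500625+2401+625+1]=1503652
[q^36] f(36)=1679616,f(18)=104976,f(12)=20736,f(9)=6561,f(6)=1296,f(4)=256,f(3)=81,f(2)=16,f(1)=1 ⇒ 1813539
q^37  k|37↦f(k): 37:1874161 1:1  a_37=1874162

1200644, 1419874, 1503652, 1813539, 1874162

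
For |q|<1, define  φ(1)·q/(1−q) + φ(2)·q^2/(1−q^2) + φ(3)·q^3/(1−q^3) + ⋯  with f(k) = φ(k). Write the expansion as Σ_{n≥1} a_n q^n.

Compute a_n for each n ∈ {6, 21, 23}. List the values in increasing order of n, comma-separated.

q^6  k|6↦φ(k): 6:2 3:2 2:1 1:1  a_6=6
d|21:{21,7,3,1}  Σφ=12+6+2+1=21
[q^23] φ(23)=22,φ(1)=1 ⇒ 23

6, 21, 23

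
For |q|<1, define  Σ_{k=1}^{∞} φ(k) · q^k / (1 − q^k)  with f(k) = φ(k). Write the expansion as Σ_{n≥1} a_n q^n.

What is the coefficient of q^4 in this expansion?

n=4: 1·4 2·2 4·1  φ→[1+1+2]=4

a_4 = 4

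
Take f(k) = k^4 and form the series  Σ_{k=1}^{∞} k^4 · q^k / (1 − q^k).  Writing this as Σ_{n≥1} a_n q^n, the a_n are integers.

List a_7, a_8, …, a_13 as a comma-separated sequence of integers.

q^7  k|7↦f(k): 7:2401 1:1  a_7=2402
[q^8] f(8)=4096,f(4)=256,f(2)=16,f(1)=1 ⇒ 4369
q^9  k|9↦f(k): 9:6561 3:81 1:1  a_9=6643
q^10  k|10↦f(k): 10:10000 5:625 2:16 1:1  a_10=10642
n=11: 1·11 11·1  f→[1+14641]=14642
[q^12] f(1)=1,f(2)=16,f(3)=81,f(4)=256,f(6)=1296,f(12)=20736 ⇒ 22386
q^13  k|13↦f(k): 1:1 13:28561  a_13=28562

2402, 4369, 6643, 10642, 14642, 22386, 28562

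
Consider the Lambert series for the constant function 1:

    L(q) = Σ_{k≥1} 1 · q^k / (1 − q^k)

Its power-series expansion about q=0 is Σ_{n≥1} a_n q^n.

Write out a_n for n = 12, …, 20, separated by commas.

n=12: 12·1 6·2 4·3 3·4 2·6 1·12  f→[1+1+1+1+1+1]=6
d|13:{13,1}  Σf=1+1=2
[q^14] f(1)=1,f(2)=1,f(7)=1,f(14)=1 ⇒ 4
q^15  k|15↦f(k): 15:1 5:1 3:1 1:1  a_15=4
q^16  k|16↦f(k): 16:1 8:1 4:1 2:1 1:1  a_16=5
[q^17] f(1)=1,f(17)=1 ⇒ 2
q^18  k|18↦f(k): 18:1 9:1 6:1 3:1 2:1 1:1  a_18=6
d|19:{19,1}  Σf=1+1=2
d|20:{20,10,5,4,2,1}  Σf=1+1+1+1+1+1=6

6, 2, 4, 4, 5, 2, 6, 2, 6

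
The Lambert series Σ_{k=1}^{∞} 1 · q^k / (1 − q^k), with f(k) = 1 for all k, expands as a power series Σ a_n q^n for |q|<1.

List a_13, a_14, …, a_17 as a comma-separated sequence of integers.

d|13:{13,1}  Σf=1+1=2
[q^14] f(14)=1,f(7)=1,f(2)=1,f(1)=1 ⇒ 4
d|15:{15,5,3,1}  Σf=1+1+1+1=4
q^16  k|16↦f(k): 1:1 2:1 4:1 8:1 16:1  a_16=5
n=17: 17·1 1·17  f→[1+1]=2

2, 4, 4, 5, 2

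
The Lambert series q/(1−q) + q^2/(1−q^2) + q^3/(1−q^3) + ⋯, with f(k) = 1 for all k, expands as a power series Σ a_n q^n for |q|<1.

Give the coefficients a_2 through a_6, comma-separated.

d|2:{1,2}  Σf=1+1=2
[q^3] f(3)=1,f(1)=1 ⇒ 2
n=4: 1·4 2·2 4·1  f→[1+1+1]=3
n=5: 5·1 1·5  f→[1+1]=2
[q^6] f(6)=1,f(3)=1,f(2)=1,f(1)=1 ⇒ 4

2, 2, 3, 2, 4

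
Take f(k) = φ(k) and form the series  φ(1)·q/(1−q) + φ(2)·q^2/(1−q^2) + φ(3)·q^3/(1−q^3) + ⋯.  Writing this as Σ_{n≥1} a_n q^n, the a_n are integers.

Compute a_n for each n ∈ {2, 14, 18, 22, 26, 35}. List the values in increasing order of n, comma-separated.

[q^2] φ(1)=1,φ(2)=1 ⇒ 2
[q^14] φ(14)=6,φ(7)=6,φ(2)=1,φ(1)=1 ⇒ 14
q^18  k|18↦φ(k): 1:1 2:1 3:2 6:2 9:6 18:6  a_18=18
[q^22] φ(22)=10,φ(11)=10,φ(2)=1,φ(1)=1 ⇒ 22
n=26: 26·1 13·2 2·13 1·26  φ→[12+12+1+1]=26
q^35  k|35↦φ(k): 35:24 7:6 5:4 1:1  a_35=35

2, 14, 18, 22, 26, 35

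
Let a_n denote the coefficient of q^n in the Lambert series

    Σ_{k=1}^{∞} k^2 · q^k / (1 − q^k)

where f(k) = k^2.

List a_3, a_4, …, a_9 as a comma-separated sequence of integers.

d|3:{3,1}  Σf=9+1=10
n=4: 4·1 2·2 1·4  f→[16+4+1]=21
q^5  k|5↦f(k): 5:25 1:1  a_5=26
[q^6] f(1)=1,f(2)=4,f(3)=9,f(6)=36 ⇒ 50
n=7: 1·7 7·1  f→[1+49]=50
[q^8] f(1)=1,f(2)=4,f(4)=16,f(8)=64 ⇒ 85
d|9:{9,3,1}  Σf=81+9+1=91

10, 21, 26, 50, 50, 85, 91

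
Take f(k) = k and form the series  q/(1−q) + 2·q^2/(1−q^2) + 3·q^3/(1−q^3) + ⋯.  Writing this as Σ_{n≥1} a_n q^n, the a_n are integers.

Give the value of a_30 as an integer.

n=30: 1·30 2·15 3·10 5·6 6·5 10·3 15·2 30·1  f→[1+2+3+5+6+10+15+30]=72

a_30 = 72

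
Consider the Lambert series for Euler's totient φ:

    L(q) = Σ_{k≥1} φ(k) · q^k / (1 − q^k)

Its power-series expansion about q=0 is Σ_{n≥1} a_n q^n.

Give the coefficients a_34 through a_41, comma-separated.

[q^34] φ(34)=16,φ(17)=16,φ(2)=1,φ(1)=1 ⇒ 34
n=35: 35·1 7·5 5·7 1·35  φ→[24+6+4+1]=35
q^36  k|36↦φ(k): 1:1 2:1 3:2 4:2 6:2 9:6 12:4 18:6 36:12  a_36=36
n=37: 37·1 1·37  φ→[36+1]=37
d|38:{1,2,19,38}  Σφ=1+1+18+18=38
n=39: 39·1 13·3 3·13 1·39  φ→[24+12+2+1]=39
n=40: 40·1 20·2 10·4 8·5 5·8 4·10 2·20 1·40  φ→[16+8+4+4+4+2+1+1]=40
[q^41] φ(1)=1,φ(41)=40 ⇒ 41

34, 35, 36, 37, 38, 39, 40, 41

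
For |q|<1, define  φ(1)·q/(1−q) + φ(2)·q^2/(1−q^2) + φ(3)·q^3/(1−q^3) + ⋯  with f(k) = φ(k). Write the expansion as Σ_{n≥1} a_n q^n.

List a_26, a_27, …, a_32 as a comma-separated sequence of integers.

n=26: 26·1 13·2 2·13 1·26  φ→[12+12+1+1]=26
[q^27] φ(27)=18,φ(9)=6,φ(3)=2,φ(1)=1 ⇒ 27
d|28:{1,2,4,7,14,28}  Σφ=1+1+2+6+6+12=28
d|29:{29,1}  Σφ=28+1=29
[q^30] φ(1)=1,φ(2)=1,φ(3)=2,φ(5)=4,φ(6)=2,φ(10)=4,φ(15)=8,φ(30)=8 ⇒ 30
d|31:{1,31}  Σφ=1+30=31
[q^32] φ(32)=16,φ(16)=8,φ(8)=4,φ(4)=2,φ(2)=1,φ(1)=1 ⇒ 32

26, 27, 28, 29, 30, 31, 32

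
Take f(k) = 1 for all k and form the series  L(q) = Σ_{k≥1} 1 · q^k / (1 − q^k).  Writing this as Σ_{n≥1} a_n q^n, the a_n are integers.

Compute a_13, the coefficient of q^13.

a_13 = 2

[q^13] f(13)=1,f(1)=1 ⇒ 2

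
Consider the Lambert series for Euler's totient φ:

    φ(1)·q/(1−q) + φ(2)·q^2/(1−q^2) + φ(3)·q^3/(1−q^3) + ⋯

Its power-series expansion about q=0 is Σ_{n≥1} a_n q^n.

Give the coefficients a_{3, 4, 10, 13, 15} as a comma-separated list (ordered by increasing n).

n=3: 1·3 3·1  φ→[1+2]=3
q^4  k|4↦φ(k): 4:2 2:1 1:1  a_4=4
[q^10] φ(1)=1,φ(2)=1,φ(5)=4,φ(10)=4 ⇒ 10
n=13: 1·13 13·1  φ→[1+12]=13
[q^15] φ(15)=8,φ(5)=4,φ(3)=2,φ(1)=1 ⇒ 15

3, 4, 10, 13, 15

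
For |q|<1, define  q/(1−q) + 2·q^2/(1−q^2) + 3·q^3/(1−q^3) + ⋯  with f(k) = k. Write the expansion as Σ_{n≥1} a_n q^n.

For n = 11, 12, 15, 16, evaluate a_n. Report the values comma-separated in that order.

12, 28, 24, 31

d|11:{1,11}  Σf=1+11=12
[q^12] f(1)=1,f(2)=2,f(3)=3,f(4)=4,f(6)=6,f(12)=12 ⇒ 28
q^15  k|15↦f(k): 1:1 3:3 5:5 15:15  a_15=24
d|16:{1,2,4,8,16}  Σf=1+2+4+8+16=31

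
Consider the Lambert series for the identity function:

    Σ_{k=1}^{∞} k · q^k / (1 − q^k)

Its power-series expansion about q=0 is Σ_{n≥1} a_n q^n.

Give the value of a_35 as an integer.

a_35 = 48

d|35:{1,5,7,35}  Σf=1+5+7+35=48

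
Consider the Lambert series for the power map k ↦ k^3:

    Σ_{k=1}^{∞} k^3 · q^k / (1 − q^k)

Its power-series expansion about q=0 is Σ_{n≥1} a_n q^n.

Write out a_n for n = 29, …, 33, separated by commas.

[q^29] f(29)=24389,f(1)=1 ⇒ 24390
n=30: 30·1 15·2 10·3 6·5 5·6 3·10 2·15 1·30  f→[27000+3375+1000+216+125+27+8+1]=31752
q^31  k|31↦f(k): 1:1 31:29791  a_31=29792
n=32: 1·32 2·16 4·8 8·4 16·2 32·1  f→[1+8+64+512+4096+32768]=37449
d|33:{1,3,11,33}  Σf=1+27+1331+35937=37296

24390, 31752, 29792, 37449, 37296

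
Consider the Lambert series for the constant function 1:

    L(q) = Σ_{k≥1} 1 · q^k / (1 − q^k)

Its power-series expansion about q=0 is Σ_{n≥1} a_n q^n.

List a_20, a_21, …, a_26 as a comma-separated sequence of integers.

6, 4, 4, 2, 8, 3, 4

[q^20] f(1)=1,f(2)=1,f(4)=1,f(5)=1,f(10)=1,f(20)=1 ⇒ 6
[q^21] f(1)=1,f(3)=1,f(7)=1,f(21)=1 ⇒ 4
n=22: 1·22 2·11 11·2 22·1  f→[1+1+1+1]=4
d|23:{23,1}  Σf=1+1=2
[q^24] f(1)=1,f(2)=1,f(3)=1,f(4)=1,f(6)=1,f(8)=1,f(12)=1,f(24)=1 ⇒ 8
q^25  k|25↦f(k): 1:1 5:1 25:1  a_25=3
n=26: 1·26 2·13 13·2 26·1  f→[1+1+1+1]=4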